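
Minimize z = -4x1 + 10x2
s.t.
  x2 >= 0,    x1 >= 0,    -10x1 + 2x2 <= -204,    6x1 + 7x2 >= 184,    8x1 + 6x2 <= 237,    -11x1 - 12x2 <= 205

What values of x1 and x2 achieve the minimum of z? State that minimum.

x1 = 111/4, x2 = 5/2, minimum z = -86

Vertices and z = -4x1 + 10x2:
  (898/41, 308/41) → z = -512/41
  (849/38, 369/38) → z = 147/19
  (111/4, 5/2) → z = -86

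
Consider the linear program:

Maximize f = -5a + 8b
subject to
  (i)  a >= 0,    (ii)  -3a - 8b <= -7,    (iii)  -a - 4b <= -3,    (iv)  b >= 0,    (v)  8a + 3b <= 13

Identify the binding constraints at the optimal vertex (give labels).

(i) and (v)

Vertices and f = -5a + 8b:
  (0, 7/8) → f = 7
  (0, 13/3) → f = 104/3
  (1, 1/2) → f = -1
  (43/29, 11/29) → f = -127/29

The maximum is at (0, 13/3). Substituting into each constraint, equality holds for (i) and (v); the remaining constraints have slack.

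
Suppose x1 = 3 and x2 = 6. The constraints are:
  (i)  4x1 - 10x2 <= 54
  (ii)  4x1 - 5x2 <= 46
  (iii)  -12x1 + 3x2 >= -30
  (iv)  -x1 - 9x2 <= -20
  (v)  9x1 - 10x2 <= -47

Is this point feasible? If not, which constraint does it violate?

not feasible — violates (v)

Constraint (v): 9x1 - 10x2 = -33, which is not ≤ -47. All other constraints are satisfied.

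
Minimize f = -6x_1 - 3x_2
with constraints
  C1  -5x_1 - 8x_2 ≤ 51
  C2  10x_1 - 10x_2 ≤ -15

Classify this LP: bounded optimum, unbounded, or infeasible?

unbounded

From the feasible point (-63/13, -87/26), moving in the direction (10, 10) keeps every constraint satisfied while f decreases without bound.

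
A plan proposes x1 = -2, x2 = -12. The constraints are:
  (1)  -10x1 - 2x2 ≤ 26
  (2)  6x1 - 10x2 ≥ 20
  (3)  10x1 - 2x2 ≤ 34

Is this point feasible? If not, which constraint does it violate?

not feasible — violates (1)

Constraint (1): -10x1 - 2x2 = 44, which is not ≤ 26. All other constraints are satisfied.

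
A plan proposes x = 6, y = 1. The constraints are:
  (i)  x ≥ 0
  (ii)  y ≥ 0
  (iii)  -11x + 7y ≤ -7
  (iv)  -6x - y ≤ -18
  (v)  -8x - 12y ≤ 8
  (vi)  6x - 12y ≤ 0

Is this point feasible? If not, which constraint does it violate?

not feasible — violates (vi)

Constraint (vi): 6x - 12y = 24, which is not ≤ 0. All other constraints are satisfied.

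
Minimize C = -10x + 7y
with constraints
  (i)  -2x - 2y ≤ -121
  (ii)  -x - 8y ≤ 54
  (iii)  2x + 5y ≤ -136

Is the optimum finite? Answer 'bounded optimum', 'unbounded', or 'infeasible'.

infeasible

The boundaries -2x - 2y = -121 and -x - 8y = 54 meet at (538/7, -229/14), but that point violates 2x + 5y ≤ -136. Every candidate vertex is excluded by some other constraint, so the feasible region is empty.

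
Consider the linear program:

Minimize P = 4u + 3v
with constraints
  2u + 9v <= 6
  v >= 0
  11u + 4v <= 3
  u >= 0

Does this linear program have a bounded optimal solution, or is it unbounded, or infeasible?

Feasible corners and P = 4u + 3v:
  (3/91, 60/91) → P = 192/91
  (0, 2/3) → P = 2
  (3/11, 0) → P = 12/11
  (0, 0) → P = 0
The feasible region has finitely many vertices and no improving ray; the minimum is 0 at (0, 0).

bounded optimum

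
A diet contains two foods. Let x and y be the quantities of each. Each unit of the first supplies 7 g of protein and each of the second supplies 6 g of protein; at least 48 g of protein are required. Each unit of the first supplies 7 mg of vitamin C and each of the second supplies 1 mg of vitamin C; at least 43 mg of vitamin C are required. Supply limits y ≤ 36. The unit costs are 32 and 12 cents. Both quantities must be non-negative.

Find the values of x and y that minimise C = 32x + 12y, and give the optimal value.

Corner points and C = 32x + 12y:
  (48/7, 0) → C = 1536/7
  (6, 1) → C = 204
  (1, 36) → C = 464
The feasible region is unbounded (it extends along (1, 0)), but C strictly increases along every unbounded feasible direction, so there is no improving ray and the minimum is attained at a vertex.

The binding constraints are 7x + 6y = 48 and 7x + y = 43.
Solving simultaneously gives x = 6, y = 1.

x = 6, y = 1, minimum C = 204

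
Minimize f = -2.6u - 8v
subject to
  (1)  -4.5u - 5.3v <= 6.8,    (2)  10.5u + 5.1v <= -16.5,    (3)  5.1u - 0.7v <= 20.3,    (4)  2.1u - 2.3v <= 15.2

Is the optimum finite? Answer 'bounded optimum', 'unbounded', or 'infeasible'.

From the feasible point (-1759/1090, 19/218), moving in the direction (-5.3, 4.5) keeps every constraint satisfied while f decreases without bound.

unbounded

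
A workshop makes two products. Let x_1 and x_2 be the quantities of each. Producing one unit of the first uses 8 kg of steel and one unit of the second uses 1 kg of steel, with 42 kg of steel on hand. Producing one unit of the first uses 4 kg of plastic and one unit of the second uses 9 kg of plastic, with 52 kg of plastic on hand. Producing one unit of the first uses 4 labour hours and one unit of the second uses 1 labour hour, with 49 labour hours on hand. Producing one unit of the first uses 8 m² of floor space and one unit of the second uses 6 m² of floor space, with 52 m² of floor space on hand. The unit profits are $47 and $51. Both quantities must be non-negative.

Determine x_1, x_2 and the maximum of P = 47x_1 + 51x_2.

x_1 = 13/4, x_2 = 13/3, maximum P = 1495/4

Extreme points and P = 47x_1 + 51x_2:
  (0, 0) → P = 0
  (0, 52/9) → P = 884/3
  (21/4, 0) → P = 987/4
  (5, 2) → P = 337
  (13/4, 13/3) → P = 1495/4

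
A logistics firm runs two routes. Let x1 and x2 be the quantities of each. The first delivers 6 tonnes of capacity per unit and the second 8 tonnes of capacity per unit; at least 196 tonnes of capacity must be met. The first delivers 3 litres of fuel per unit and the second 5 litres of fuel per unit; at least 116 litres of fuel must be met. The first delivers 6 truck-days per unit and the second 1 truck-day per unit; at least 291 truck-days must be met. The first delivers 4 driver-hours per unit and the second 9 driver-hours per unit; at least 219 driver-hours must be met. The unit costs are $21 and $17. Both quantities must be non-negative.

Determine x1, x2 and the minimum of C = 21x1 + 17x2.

Extreme points and C = 21x1 + 17x2:
  (0, 291) → C = 4947
  (219/4, 0) → C = 4599/4
  (48, 3) → C = 1059
The feasible region is unbounded (it extends along (0, 1), (1, 0)), but C strictly increases along every unbounded feasible direction, so there is no improving ray and the minimum is attained at a vertex.

x1 = 48, x2 = 3, minimum C = 1059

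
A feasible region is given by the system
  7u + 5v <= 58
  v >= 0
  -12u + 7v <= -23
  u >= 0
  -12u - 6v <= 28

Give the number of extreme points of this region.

3

Intersecting each pair of boundary lines and keeping only the points that satisfy every inequality leaves:
  (58/7, 0)
  (521/109, 535/109)
  (23/12, 0)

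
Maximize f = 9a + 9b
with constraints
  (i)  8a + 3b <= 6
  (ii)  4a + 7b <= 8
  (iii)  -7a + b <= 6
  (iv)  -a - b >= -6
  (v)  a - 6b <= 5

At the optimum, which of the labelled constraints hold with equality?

(i) and (ii)

Vertices and f = 9a + 9b:
  (9/22, 10/11) → f = 261/22
  (1, -2/3) → f = 3
  (-34/53, 80/53) → f = 414/53
  (-1, -1) → f = -18

The maximum is at (9/22, 10/11). Substituting into each constraint, equality holds for (i) and (ii); the remaining constraints have slack.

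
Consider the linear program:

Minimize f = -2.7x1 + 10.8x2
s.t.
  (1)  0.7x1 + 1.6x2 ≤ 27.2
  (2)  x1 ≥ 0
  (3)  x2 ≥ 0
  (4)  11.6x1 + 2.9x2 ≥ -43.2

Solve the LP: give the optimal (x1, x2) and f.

Vertices and f = -2.7x1 + 10.8x2:
  (0, 17) → f = 918/5
  (272/7, 0) → f = -3672/35
  (0, 0) → f = 0

x1 = 272/7, x2 = 0, minimum f = -3672/35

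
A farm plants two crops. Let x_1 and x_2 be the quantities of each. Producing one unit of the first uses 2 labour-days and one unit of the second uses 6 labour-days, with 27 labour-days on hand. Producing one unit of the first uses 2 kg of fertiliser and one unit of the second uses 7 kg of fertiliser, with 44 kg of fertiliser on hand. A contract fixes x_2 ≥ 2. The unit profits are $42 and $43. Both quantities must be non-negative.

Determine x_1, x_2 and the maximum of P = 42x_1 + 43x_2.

x_1 = 15/2, x_2 = 2, maximum P = 401

Corner points and P = 42x_1 + 43x_2:
  (0, 9/2) → P = 387/2
  (0, 2) → P = 86
  (15/2, 2) → P = 401

The binding constraints are 2x_1 + 6x_2 = 27 and x_2 = 2.
Solving simultaneously gives x_1 = 15/2, x_2 = 2.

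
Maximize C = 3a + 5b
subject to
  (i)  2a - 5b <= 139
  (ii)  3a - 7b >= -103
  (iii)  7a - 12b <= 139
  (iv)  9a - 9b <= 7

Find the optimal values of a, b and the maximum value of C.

a = 244/9, b = 79/3, maximum C = 213

Feasible corners and C = 3a + 5b:
  (-1488, -623) → C = -7579
  (-973/11, -695/11) → C = -6394/11
  (244/9, 79/3) → C = 213
  (-389/15, -1202/45) → C = -9511/45

At the optimal vertex, 3a - 7b = -103 and 9a - 9b = 7.
Solving simultaneously gives a = 244/9, b = 79/3.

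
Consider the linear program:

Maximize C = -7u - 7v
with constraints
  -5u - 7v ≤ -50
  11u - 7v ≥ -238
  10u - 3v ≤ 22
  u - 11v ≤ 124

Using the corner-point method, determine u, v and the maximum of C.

u = -47/4, v = 435/28, maximum C = -53/2

Corner points and C = -7u - 7v:
  (-47/4, 435/28) → C = -53/2
  (304/85, 78/17) → C = -4858/85
  (868/37, 2622/37) → C = -24430/37

The optimum lies where -5u - 7v = -50 and 11u - 7v = -238.
Solving simultaneously gives u = -47/4, v = 435/28.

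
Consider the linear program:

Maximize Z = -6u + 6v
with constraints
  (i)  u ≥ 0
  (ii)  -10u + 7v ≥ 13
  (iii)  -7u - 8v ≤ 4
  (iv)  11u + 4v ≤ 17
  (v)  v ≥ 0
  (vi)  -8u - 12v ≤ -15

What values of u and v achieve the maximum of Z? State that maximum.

u = 0, v = 17/4, maximum Z = 51/2

Vertices and Z = -6u + 6v:
  (0, 13/7) → Z = 78/7
  (0, 17/4) → Z = 51/2
  (67/117, 313/117) → Z = 164/13

The optimum lies where u = 0 and 11u + 4v = 17.
Solving simultaneously gives u = 0, v = 17/4.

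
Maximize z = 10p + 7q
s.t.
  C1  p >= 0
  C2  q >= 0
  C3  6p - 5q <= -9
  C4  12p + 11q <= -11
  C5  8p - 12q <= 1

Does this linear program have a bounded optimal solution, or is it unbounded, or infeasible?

infeasible

The boundaries p = 0 and 6p - 5q = -9 meet at (0, 9/5), but that point violates 12p + 11q ≤ -11. Every candidate vertex is excluded by some other constraint, so the feasible region is empty.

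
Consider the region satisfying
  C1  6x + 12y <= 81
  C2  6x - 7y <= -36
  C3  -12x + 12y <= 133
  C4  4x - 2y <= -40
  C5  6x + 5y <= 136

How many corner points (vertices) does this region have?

3

Pairwise boundary intersections that survive every other constraint:
  (-499/12, -61/2)
  (-13, -6)
  (-107/12, 13/6)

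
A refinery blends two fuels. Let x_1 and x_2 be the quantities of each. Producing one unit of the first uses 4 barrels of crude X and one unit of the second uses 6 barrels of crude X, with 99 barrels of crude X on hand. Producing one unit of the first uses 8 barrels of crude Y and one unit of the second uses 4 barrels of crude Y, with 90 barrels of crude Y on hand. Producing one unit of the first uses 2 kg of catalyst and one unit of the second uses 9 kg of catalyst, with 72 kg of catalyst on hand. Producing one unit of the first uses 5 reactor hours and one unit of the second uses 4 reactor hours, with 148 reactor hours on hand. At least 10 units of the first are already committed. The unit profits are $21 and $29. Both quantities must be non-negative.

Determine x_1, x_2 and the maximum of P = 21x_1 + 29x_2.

Extreme points and P = 21x_1 + 29x_2:
  (45/4, 0) → P = 945/4
  (10, 0) → P = 210
  (10, 5/2) → P = 565/2

At the optimal vertex, 8x_1 + 4x_2 = 90 and x_1 = 10.
Solving simultaneously gives x_1 = 10, x_2 = 5/2.

x_1 = 10, x_2 = 5/2, maximum P = 565/2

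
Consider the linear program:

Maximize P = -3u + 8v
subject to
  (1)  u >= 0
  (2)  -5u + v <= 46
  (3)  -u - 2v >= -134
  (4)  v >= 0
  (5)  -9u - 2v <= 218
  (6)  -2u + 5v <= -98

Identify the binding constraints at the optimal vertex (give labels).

(3) and (6)

Corner points and P = -3u + 8v:
  (134, 0) → P = -402
  (866/9, 170/9) → P = -1238/9
  (49, 0) → P = -147

The maximum is at (866/9, 170/9). Substituting into each constraint, equality holds for (3) and (6); the remaining constraints have slack.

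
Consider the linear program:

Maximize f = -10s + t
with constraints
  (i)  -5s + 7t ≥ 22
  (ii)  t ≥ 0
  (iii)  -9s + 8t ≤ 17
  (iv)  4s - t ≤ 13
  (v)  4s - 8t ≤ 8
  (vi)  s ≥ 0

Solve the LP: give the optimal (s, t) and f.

s = 57/23, t = 113/23, maximum f = -457/23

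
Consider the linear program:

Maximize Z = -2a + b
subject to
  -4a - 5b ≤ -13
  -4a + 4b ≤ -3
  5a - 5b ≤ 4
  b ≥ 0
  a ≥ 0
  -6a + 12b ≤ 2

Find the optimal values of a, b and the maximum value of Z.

Vertices and Z = -2a + b:
  (17/9, 49/45) → Z = -121/45
  (73/39, 43/39) → Z = -103/39
  (29/15, 17/15) → Z = -41/15

a = 73/39, b = 43/39, maximum Z = -103/39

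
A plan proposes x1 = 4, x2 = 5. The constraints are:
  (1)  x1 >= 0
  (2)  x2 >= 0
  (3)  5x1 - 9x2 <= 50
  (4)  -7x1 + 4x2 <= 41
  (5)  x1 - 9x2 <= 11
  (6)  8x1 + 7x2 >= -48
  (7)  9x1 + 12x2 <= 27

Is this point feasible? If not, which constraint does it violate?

not feasible — violates (7)

Constraint (7): 9x1 + 12x2 = 96, which is not ≤ 27. All other constraints are satisfied.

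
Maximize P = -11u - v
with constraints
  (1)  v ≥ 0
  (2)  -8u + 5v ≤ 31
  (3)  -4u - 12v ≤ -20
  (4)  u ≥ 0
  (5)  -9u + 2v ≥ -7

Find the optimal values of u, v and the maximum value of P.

u = 0, v = 5/3, maximum P = -5/3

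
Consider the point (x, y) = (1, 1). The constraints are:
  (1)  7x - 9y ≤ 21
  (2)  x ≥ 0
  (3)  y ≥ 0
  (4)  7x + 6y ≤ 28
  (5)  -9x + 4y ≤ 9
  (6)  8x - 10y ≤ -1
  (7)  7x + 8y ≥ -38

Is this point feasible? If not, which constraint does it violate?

feasible

(1): -2 ≤ 21 ✓
(2): 1 ≥ 0 ✓
(3): 1 ≥ 0 ✓
(4): 13 ≤ 28 ✓
(5): -5 ≤ 9 ✓
(6): -2 ≤ -1 ✓
(7): 15 ≥ -38 ✓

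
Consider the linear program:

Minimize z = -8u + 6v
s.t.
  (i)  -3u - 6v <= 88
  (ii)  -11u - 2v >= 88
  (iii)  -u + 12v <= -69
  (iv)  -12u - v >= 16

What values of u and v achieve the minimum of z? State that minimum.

u = -88/15, v = -176/15, minimum z = -352/15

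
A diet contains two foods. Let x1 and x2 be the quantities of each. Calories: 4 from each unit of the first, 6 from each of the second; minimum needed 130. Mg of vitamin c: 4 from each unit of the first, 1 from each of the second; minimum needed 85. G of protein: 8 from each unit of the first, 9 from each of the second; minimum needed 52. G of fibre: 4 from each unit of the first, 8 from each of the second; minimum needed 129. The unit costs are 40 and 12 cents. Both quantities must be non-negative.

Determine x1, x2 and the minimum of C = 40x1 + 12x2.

x1 = 19, x2 = 9, minimum C = 868

The feasible region is unbounded (it extends along (0, 1), (1, 0)), but C strictly increases along every unbounded feasible direction, so there is no improving ray and the minimum is attained at a vertex.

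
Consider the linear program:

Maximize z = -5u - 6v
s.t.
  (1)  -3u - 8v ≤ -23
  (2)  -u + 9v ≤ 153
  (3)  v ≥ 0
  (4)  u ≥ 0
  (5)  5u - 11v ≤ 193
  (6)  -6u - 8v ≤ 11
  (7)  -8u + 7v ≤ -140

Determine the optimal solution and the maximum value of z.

u = 35/2, v = 0, maximum z = -175/2

The binding constraints are v = 0 and -8u + 7v = -140.
Solving simultaneously gives u = 35/2, v = 0.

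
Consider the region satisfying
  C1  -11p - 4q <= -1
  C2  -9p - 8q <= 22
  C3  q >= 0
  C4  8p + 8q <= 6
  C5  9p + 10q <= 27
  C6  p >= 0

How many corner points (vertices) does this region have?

4

Pairwise boundary intersections that survive every other constraint:
  (1/11, 0)
  (0, 1/4)
  (3/4, 0)
  (0, 3/4)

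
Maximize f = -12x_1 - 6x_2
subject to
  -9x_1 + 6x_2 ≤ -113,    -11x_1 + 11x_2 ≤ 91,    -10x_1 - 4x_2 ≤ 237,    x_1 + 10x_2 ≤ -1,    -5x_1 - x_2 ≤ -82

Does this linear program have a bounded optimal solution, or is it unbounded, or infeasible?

unbounded

From the feasible point (113/2, -401/2), moving in the direction (4, -10) keeps every constraint satisfied while f increases without bound.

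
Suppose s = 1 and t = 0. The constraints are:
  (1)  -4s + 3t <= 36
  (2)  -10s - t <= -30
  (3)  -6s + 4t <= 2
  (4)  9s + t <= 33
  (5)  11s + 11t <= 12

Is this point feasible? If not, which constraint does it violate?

not feasible — violates (2)

Constraint (2): -10s - t = -10, which is not ≤ -30. All other constraints are satisfied.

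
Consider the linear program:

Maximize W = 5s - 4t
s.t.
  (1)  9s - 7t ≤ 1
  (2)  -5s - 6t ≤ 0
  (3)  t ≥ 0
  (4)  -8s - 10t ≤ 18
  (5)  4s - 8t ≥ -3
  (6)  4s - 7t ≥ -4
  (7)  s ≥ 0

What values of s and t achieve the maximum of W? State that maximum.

Vertices and W = 5s - 4t:
  (1/9, 0) → W = 5/9
  (29/44, 31/44) → W = 21/44
  (0, 0) → W = 0
  (0, 3/8) → W = -3/2

The optimum lies where 9s - 7t = 1 and t = 0.
Solving simultaneously gives s = 1/9, t = 0.

s = 1/9, t = 0, maximum W = 5/9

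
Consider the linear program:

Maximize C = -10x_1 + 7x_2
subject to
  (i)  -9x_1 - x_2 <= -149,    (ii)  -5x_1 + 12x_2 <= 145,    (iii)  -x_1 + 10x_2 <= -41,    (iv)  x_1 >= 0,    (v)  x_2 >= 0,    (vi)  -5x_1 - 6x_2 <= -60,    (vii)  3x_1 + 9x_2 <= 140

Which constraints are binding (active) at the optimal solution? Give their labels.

Corner points and C = -10x_1 + 7x_2:
  (41, 0) → C = -410
  (1769/39, 17/39) → C = -5857/13
  (140/3, 0) → C = -1400/3

The maximum is at (41, 0). Substituting into each constraint, equality holds for (iii) and (v); the remaining constraints have slack.

(iii) and (v)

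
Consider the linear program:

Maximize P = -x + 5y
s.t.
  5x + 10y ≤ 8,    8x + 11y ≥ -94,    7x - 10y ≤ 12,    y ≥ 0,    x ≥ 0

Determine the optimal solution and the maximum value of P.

Corner points and P = -x + 5y:
  (8/5, 0) → P = -8/5
  (0, 4/5) → P = 4
  (0, 0) → P = 0

The binding constraints are 5x + 10y = 8 and x = 0.
Solving simultaneously gives x = 0, y = 4/5.

x = 0, y = 4/5, maximum P = 4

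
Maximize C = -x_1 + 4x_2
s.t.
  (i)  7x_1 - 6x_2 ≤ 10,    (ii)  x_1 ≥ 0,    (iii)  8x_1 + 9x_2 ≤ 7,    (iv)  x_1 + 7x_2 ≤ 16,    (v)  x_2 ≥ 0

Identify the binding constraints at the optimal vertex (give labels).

(ii) and (iii)

Extreme points and C = -x_1 + 4x_2:
  (0, 7/9) → C = 28/9
  (0, 0) → C = 0
  (7/8, 0) → C = -7/8

The maximum is at (0, 7/9). Substituting into each constraint, equality holds for (ii) and (iii); the remaining constraints have slack.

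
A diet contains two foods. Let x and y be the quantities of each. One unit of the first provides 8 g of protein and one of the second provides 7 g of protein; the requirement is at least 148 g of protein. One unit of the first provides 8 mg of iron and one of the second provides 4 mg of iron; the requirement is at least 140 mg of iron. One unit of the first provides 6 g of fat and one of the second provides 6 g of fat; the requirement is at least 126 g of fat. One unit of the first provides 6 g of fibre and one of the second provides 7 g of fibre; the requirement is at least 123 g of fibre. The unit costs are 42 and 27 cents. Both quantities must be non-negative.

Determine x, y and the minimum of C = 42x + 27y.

Corner points and C = 42x + 27y:
  (0, 35) → C = 945
  (21, 0) → C = 882
  (14, 7) → C = 777
The feasible region is unbounded (it extends along (0, 1), (1, 0)), but C strictly increases along every unbounded feasible direction, so there is no improving ray and the minimum is attained at a vertex.

The binding constraints are 8x + 4y = 140 and 6x + 6y = 126.
Solving simultaneously gives x = 14, y = 7.

x = 14, y = 7, minimum C = 777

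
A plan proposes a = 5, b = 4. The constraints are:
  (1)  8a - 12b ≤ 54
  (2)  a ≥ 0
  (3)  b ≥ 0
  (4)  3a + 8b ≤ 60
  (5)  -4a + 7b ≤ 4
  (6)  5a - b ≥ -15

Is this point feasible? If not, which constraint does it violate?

Constraint (5): -4a + 7b = 8, which is not ≤ 4. All other constraints are satisfied.

not feasible — violates (5)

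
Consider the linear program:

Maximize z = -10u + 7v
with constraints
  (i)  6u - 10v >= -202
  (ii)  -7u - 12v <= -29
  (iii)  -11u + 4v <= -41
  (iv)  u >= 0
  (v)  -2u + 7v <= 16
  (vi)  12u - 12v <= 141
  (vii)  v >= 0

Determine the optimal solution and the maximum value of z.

u = 117/23, v = 86/23, maximum z = -568/23

Corner points and z = -10u + 7v:
  (19/5, 1/5) → z = -183/5
  (29/7, 0) → z = -290/7
  (117/23, 86/23) → z = -568/23
  (393/20, 79/10) → z = -706/5
  (47/4, 0) → z = -235/2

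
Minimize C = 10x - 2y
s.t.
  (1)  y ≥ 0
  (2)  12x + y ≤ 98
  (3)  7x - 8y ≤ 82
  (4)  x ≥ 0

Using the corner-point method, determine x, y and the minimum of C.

x = 0, y = 98, minimum C = -196

Feasible corners and C = 10x - 2y:
  (49/6, 0) → C = 245/3
  (0, 0) → C = 0
  (0, 98) → C = -196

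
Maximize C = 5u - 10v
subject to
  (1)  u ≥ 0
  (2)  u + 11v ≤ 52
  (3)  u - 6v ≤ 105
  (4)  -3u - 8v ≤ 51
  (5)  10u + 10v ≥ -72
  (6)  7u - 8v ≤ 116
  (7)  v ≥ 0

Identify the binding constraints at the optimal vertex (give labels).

Corner points and C = 5u - 10v:
  (0, 52/11) → C = -520/11
  (0, 0) → C = 0
  (1692/85, 248/85) → C = 1196/17
  (116/7, 0) → C = 580/7

The maximum is at (116/7, 0). Substituting into each constraint, equality holds for (6) and (7); the remaining constraints have slack.

(6) and (7)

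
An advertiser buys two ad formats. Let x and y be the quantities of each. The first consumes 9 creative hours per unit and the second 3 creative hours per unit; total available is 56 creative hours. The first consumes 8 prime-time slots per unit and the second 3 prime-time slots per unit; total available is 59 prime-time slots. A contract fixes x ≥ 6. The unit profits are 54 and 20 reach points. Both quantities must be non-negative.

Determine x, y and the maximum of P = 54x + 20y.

x = 6, y = 2/3, maximum P = 1012/3

Vertices and P = 54x + 20y:
  (56/9, 0) → P = 336
  (6, 0) → P = 324
  (6, 2/3) → P = 1012/3

The binding constraints are 9x + 3y = 56 and x = 6.
Solving simultaneously gives x = 6, y = 2/3.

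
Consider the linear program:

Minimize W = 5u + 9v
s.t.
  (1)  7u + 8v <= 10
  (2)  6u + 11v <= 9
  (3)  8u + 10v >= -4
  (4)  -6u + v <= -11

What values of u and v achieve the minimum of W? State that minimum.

Extreme points and W = 5u + 9v:
  (22, -18) → W = -52
  (98/55, -17/55) → W = 337/55
  (53/34, -28/17) → W = -239/34

u = 22, v = -18, minimum W = -52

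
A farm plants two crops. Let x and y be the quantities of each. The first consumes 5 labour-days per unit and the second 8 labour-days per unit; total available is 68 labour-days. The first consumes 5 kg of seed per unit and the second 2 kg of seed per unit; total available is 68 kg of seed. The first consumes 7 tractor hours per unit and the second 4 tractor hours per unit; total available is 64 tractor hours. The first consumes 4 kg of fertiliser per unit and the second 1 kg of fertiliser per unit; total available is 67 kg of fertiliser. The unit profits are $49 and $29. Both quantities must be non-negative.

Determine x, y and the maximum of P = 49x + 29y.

Extreme points and P = 49x + 29y:
  (0, 0) → P = 0
  (0, 17/2) → P = 493/2
  (64/7, 0) → P = 448
  (20/3, 13/3) → P = 1357/3

At the optimal vertex, 5x + 8y = 68 and 7x + 4y = 64.
Solving simultaneously gives x = 20/3, y = 13/3.

x = 20/3, y = 13/3, maximum P = 1357/3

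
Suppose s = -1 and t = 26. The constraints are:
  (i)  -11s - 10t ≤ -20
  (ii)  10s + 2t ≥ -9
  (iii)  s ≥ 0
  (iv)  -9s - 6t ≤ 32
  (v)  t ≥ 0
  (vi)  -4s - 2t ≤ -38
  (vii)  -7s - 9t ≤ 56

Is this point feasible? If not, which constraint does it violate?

not feasible — violates (iii)

Constraint (iii): s = -1, which is not ≥ 0. All other constraints are satisfied.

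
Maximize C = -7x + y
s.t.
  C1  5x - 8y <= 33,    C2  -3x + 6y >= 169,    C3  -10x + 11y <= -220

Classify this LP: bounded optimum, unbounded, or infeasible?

bounded optimum

Corner points and C = -7x + y:
  (775/3, 472/3) → C = -1651
  (3179/27, 2350/27) → C = -19903/27
The feasible region has finitely many vertices and no improving ray; the maximum is -19903/27 at (3179/27, 2350/27).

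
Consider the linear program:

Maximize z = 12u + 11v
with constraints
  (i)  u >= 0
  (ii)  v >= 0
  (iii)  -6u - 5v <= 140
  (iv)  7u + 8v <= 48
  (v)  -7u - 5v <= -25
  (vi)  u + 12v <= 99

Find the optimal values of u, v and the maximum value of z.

Vertices and z = 12u + 11v:
  (0, 6) → z = 66
  (0, 5) → z = 55
  (48/7, 0) → z = 576/7
  (25/7, 0) → z = 300/7

u = 48/7, v = 0, maximum z = 576/7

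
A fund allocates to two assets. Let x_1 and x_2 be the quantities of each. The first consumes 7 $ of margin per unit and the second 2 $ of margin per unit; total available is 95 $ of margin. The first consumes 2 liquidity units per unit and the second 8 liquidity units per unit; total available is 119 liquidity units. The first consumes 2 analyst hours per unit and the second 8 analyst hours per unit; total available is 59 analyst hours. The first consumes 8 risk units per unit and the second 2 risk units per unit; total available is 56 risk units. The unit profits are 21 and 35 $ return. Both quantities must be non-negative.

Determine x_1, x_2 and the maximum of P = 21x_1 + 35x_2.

The optimum lies where 2x_1 + 8x_2 = 59 and 8x_1 + 2x_2 = 56.
Solving simultaneously gives x_1 = 11/2, x_2 = 6.

x_1 = 11/2, x_2 = 6, maximum P = 651/2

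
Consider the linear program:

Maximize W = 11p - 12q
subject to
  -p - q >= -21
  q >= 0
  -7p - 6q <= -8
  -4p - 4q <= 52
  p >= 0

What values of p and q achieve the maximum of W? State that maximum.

p = 21, q = 0, maximum W = 231

Vertices and W = 11p - 12q:
  (21, 0) → W = 231
  (0, 21) → W = -252
  (8/7, 0) → W = 88/7
  (0, 4/3) → W = -16

The binding constraints are -p - q = -21 and q = 0.
Solving simultaneously gives p = 21, q = 0.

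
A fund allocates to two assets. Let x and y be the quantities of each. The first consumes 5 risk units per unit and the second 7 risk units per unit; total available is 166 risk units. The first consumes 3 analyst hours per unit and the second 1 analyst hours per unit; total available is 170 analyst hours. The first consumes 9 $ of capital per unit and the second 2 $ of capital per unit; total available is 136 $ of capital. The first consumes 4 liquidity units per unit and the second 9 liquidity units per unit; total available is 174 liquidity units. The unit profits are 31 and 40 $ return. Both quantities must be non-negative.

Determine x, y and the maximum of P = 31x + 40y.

x = 12, y = 14, maximum P = 932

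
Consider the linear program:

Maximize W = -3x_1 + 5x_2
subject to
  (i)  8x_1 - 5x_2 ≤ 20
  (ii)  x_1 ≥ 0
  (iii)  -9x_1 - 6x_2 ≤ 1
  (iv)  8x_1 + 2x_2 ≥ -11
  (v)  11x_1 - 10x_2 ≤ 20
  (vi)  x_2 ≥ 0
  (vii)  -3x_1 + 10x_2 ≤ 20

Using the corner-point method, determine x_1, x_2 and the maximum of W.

Vertices and W = -3x_1 + 5x_2:
  (4, 12/5) → W = 0
  (60/13, 44/13) → W = 40/13
  (0, 0) → W = 0
  (0, 2) → W = 10
  (20/11, 0) → W = -60/11

x_1 = 0, x_2 = 2, maximum W = 10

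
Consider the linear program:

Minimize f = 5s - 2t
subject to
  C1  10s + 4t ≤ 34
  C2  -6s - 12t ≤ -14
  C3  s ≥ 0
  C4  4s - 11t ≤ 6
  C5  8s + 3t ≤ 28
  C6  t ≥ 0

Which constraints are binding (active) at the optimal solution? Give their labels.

C1 and C3

Vertices and f = 5s - 2t:
  (0, 17/2) → f = -17
  (199/63, 38/63) → f = 919/63
  (0, 7/6) → f = -7/3
  (113/57, 10/57) → f = 545/57

The minimum is at (0, 17/2). Substituting into each constraint, equality holds for C1 and C3; the remaining constraints have slack.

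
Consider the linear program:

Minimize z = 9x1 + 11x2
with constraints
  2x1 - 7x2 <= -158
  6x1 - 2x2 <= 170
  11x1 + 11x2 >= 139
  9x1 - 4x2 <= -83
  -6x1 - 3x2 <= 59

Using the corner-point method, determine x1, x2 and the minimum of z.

x1 = -85/11, x2 = 224/11, minimum z = 1699/11

Extreme points and z = 9x1 + 11x2:
  (-85/11, 224/11) → z = 1699/11
  (51/55, 1256/55) → z = 2855/11
  (141, 338) → z = 4987
  (-1066/33, 1483/33) → z = 6719/33
The feasible region is unbounded (it extends along (1, 3), (-1, 2)), but z strictly increases along every unbounded feasible direction, so there is no improving ray and the minimum is attained at a vertex.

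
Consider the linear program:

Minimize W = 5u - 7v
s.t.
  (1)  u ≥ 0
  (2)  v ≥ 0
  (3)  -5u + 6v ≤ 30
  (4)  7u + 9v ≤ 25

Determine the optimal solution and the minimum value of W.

u = 0, v = 25/9, minimum W = -175/9

Extreme points and W = 5u - 7v:
  (0, 0) → W = 0
  (0, 25/9) → W = -175/9
  (25/7, 0) → W = 125/7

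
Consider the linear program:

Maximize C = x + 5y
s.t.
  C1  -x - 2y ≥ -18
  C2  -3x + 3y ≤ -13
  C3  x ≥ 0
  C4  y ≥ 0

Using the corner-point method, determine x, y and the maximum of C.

Feasible corners and C = x + 5y:
  (80/9, 41/9) → C = 95/3
  (18, 0) → C = 18
  (13/3, 0) → C = 13/3

At the optimal vertex, -x - 2y = -18 and -3x + 3y = -13.
Solving simultaneously gives x = 80/9, y = 41/9.

x = 80/9, y = 41/9, maximum C = 95/3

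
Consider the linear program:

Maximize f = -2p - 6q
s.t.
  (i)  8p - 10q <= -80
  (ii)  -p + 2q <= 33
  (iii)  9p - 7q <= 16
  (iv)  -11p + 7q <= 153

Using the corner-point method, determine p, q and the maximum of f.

Corner points and f = -2p - 6q:
  (360/17, 424/17) → f = -192
  (-485/27, -172/27) → f = 2002/27
  (263/11, 313/11) → f = -2404/11
  (-5, 14) → f = -74

p = -485/27, q = -172/27, maximum f = 2002/27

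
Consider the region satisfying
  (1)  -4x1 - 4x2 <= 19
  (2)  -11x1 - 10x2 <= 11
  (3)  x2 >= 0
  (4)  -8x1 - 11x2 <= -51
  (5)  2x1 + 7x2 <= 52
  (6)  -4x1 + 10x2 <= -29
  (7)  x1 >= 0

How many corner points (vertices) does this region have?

3

The feasible vertices (each the meet of two boundaries and inside every other half-plane) are:
  (26, 0)
  (29/4, 0)
  (241/16, 25/8)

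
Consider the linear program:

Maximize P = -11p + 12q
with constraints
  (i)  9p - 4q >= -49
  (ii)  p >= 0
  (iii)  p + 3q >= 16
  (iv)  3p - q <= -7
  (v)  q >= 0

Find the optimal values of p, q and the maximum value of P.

Corner points and P = -11p + 12q:
  (0, 49/4) → P = 147
  (7, 28) → P = 259
  (0, 7) → P = 84

The binding constraints are 9p - 4q = -49 and 3p - q = -7.
Solving simultaneously gives p = 7, q = 28.

p = 7, q = 28, maximum P = 259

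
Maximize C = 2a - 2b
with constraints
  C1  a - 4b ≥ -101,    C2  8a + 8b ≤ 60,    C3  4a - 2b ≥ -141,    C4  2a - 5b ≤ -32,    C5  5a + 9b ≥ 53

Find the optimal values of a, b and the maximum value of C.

a = 11/14, b = 47/7, maximum C = -83/7

Vertices and C = 2a - 2b:
  (-71/5, 217/10) → C = -359/5
  (-697/29, 558/29) → C = -2510/29
  (11/14, 47/7) → C = -83/7
  (-23/43, 266/43) → C = -578/43

The binding constraints are 8a + 8b = 60 and 2a - 5b = -32.
Solving simultaneously gives a = 11/14, b = 47/7.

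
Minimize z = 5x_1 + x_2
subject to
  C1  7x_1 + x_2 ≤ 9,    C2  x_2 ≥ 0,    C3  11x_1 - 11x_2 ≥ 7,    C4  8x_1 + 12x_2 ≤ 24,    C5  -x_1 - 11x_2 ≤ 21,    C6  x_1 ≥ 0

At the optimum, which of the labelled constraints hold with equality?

C2 and C3

Extreme points and z = 5x_1 + x_2:
  (9/7, 0) → z = 45/7
  (53/44, 25/44) → z = 145/22
  (7/11, 0) → z = 35/11

The minimum is at (7/11, 0). Substituting into each constraint, equality holds for C2 and C3; the remaining constraints have slack.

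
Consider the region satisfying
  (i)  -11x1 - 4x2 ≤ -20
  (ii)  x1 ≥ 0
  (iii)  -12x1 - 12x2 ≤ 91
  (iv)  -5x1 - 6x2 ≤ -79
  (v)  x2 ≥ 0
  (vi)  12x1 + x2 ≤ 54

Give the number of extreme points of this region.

Of the 15 pairwise boundary intersections, those satisfying every inequality are:
  (0, 79/6)
  (0, 54)
  (245/67, 678/67)

3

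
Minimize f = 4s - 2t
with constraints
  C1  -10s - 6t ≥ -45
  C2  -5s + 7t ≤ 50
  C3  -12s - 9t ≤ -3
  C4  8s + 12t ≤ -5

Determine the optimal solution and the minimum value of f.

Feasible corners and f = 4s - 2t:
  (43/2, -85/3) → f = 428/3
  (95/12, -205/36) → f = 775/18
  (9/8, -7/6) → f = 41/6

s = 9/8, t = -7/6, minimum f = 41/6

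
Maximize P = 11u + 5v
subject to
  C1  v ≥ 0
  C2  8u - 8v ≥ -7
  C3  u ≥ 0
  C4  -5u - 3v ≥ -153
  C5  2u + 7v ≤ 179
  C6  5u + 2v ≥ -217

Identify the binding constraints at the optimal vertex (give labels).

Vertices and P = 11u + 5v:
  (0, 0) → P = 0
  (153/5, 0) → P = 1683/5
  (0, 7/8) → P = 35/8
  (1203/64, 1259/64) → P = 2441/8

The maximum is at (153/5, 0). Substituting into each constraint, equality holds for C1 and C4; the remaining constraints have slack.

C1 and C4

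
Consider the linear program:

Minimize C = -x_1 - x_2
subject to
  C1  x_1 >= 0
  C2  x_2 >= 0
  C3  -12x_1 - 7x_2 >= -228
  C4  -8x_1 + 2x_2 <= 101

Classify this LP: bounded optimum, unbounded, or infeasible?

Vertices and C = -x_1 - x_2:
  (0, 0) → C = 0
  (0, 228/7) → C = -228/7
  (19, 0) → C = -19
The feasible region has finitely many vertices and no improving ray; the minimum is -228/7 at (0, 228/7).

bounded optimum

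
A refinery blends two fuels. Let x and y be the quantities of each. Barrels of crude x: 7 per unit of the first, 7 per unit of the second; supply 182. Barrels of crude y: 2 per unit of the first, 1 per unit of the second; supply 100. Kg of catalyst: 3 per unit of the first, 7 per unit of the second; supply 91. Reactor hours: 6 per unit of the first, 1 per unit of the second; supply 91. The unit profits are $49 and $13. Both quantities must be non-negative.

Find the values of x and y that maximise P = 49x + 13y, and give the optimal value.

Feasible corners and P = 49x + 13y:
  (0, 0) → P = 0
  (0, 13) → P = 169
  (91/6, 0) → P = 4459/6
  (14, 7) → P = 777

x = 14, y = 7, maximum P = 777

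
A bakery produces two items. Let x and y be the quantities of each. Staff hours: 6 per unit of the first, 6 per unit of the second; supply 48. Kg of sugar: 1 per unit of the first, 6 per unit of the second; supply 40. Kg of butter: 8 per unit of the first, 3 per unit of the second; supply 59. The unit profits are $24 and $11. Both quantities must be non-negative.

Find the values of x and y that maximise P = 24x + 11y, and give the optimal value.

x = 7, y = 1, maximum P = 179

Feasible corners and P = 24x + 11y:
  (0, 0) → P = 0
  (0, 20/3) → P = 220/3
  (59/8, 0) → P = 177
  (8/5, 32/5) → P = 544/5
  (7, 1) → P = 179

The binding constraints are 6x + 6y = 48 and 8x + 3y = 59.
Solving simultaneously gives x = 7, y = 1.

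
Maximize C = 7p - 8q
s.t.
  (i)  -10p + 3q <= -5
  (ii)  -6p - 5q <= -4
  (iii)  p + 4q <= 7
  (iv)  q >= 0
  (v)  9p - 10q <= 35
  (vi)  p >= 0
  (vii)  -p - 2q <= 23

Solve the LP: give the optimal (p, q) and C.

p = 35/9, q = 0, maximum C = 245/9

Extreme points and C = 7p - 8q:
  (37/68, 5/34) → C = 179/68
  (41/43, 65/43) → C = -233/43
  (2/3, 0) → C = 14/3
  (105/23, 14/23) → C = 623/23
  (35/9, 0) → C = 245/9

The optimum lies where q = 0 and 9p - 10q = 35.
Solving simultaneously gives p = 35/9, q = 0.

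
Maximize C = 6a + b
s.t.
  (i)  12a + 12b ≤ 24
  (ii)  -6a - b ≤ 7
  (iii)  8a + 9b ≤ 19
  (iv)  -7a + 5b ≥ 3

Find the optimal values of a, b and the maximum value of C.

a = 7/12, b = 17/12, maximum C = 59/12

At the optimal vertex, 12a + 12b = 24 and -7a + 5b = 3.
Solving simultaneously gives a = 7/12, b = 17/12.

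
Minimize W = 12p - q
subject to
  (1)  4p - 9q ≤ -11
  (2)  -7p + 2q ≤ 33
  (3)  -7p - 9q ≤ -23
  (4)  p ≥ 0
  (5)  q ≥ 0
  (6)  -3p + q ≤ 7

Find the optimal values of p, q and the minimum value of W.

Extreme points and W = 12p - q:
  (12/11, 169/99) → W = 1127/99
  (0, 23/9) → W = -23/9
  (0, 7) → W = -7
The feasible region is unbounded (it extends along (1, 3), (9, 4)), but W strictly increases along every unbounded feasible direction, so there is no improving ray and the minimum is attained at a vertex.

p = 0, q = 7, minimum W = -7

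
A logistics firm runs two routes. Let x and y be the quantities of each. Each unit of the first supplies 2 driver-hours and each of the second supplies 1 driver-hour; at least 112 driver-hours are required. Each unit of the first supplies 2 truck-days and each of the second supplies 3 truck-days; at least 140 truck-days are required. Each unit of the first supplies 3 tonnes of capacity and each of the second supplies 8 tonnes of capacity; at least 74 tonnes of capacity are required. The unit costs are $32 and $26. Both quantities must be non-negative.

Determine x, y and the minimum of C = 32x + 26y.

x = 49, y = 14, minimum C = 1932

The feasible region is unbounded (it extends along (0, 1), (1, 0)), but C strictly increases along every unbounded feasible direction, so there is no improving ray and the minimum is attained at a vertex.

The optimum lies where 2x + y = 112 and 2x + 3y = 140.
Solving simultaneously gives x = 49, y = 14.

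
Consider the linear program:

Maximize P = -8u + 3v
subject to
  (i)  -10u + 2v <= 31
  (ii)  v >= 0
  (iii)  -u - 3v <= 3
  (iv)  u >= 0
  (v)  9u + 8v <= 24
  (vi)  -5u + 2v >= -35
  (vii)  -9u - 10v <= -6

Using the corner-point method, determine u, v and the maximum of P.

u = 0, v = 3, maximum P = 9

Extreme points and P = -8u + 3v:
  (8/3, 0) → P = -64/3
  (2/3, 0) → P = -16/3
  (0, 3) → P = 9
  (0, 3/5) → P = 9/5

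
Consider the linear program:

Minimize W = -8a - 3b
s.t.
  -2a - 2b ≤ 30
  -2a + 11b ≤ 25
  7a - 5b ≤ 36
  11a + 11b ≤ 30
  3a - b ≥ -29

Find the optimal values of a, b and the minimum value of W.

Feasible corners and W = -8a - 3b:
  (-13/4, -47/4) → W = 245/4
  (-11, -4) → W = 100
  (5/13, 335/143) → W = -1445/143
  (-294/31, 17/31) → W = 2301/31
  (91/22, -31/22) → W = -635/22

a = 91/22, b = -31/22, minimum W = -635/22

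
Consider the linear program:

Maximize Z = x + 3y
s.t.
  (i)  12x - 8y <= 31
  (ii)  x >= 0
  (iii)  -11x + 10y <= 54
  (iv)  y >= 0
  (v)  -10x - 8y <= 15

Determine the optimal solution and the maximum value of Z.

Vertices and Z = x + 3y:
  (371/16, 989/32) → Z = 3709/32
  (31/12, 0) → Z = 31/12
  (0, 27/5) → Z = 81/5
  (0, 0) → Z = 0

The optimum lies where 12x - 8y = 31 and -11x + 10y = 54.
Solving simultaneously gives x = 371/16, y = 989/32.

x = 371/16, y = 989/32, maximum Z = 3709/32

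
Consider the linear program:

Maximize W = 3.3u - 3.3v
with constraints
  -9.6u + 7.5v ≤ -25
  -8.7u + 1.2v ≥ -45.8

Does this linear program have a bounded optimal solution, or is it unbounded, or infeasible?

From the feasible point (10450/1791, 7406/1791), moving in the direction (-1.2, -8.7) keeps every constraint satisfied while W increases without bound.

unbounded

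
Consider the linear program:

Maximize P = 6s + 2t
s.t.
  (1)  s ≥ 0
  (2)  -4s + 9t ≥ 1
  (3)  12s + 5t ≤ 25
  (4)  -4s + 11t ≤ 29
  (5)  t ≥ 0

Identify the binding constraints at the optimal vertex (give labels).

Corner points and P = 6s + 2t:
  (0, 1/9) → P = 2/9
  (0, 29/11) → P = 58/11
  (55/32, 7/8) → P = 193/16
  (65/76, 56/19) → P = 419/38

The maximum is at (55/32, 7/8). Substituting into each constraint, equality holds for (2) and (3); the remaining constraints have slack.

(2) and (3)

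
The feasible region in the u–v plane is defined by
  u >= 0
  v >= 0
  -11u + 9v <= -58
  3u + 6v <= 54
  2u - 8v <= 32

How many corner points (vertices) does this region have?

4

Of the 10 pairwise boundary intersections, those satisfying every inequality are:
  (58/11, 0)
  (16, 0)
  (278/31, 140/31)
  (52/3, 1/3)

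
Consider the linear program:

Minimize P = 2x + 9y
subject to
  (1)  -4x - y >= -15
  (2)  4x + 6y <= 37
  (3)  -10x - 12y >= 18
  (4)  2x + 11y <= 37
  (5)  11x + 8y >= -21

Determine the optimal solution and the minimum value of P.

x = 47/7, y = -83/7, minimum P = -653/7

The binding constraints are -4x - y = -15 and 11x + 8y = -21.
Solving simultaneously gives x = 47/7, y = -83/7.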